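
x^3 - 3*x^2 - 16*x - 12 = (x - 6)*(x + 1)*(x + 2)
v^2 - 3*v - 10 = (v - 5)*(v + 2)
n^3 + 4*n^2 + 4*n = n*(n + 2)^2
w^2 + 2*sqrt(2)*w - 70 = (w - 5*sqrt(2))*(w + 7*sqrt(2))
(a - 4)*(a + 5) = a^2 + a - 20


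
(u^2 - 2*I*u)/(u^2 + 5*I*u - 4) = u*(u - 2*I)/(u^2 + 5*I*u - 4)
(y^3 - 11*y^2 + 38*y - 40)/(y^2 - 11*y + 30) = (y^2 - 6*y + 8)/(y - 6)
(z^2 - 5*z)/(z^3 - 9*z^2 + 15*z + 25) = z/(z^2 - 4*z - 5)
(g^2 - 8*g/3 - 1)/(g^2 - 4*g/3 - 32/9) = 3*(-3*g^2 + 8*g + 3)/(-9*g^2 + 12*g + 32)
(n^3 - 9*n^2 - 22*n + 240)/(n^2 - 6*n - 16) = (n^2 - n - 30)/(n + 2)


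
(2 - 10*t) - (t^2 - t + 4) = -t^2 - 9*t - 2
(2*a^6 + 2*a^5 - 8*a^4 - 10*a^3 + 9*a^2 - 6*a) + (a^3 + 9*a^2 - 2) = 2*a^6 + 2*a^5 - 8*a^4 - 9*a^3 + 18*a^2 - 6*a - 2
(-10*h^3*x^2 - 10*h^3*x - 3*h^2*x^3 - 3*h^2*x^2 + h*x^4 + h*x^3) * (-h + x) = 10*h^4*x^2 + 10*h^4*x - 7*h^3*x^3 - 7*h^3*x^2 - 4*h^2*x^4 - 4*h^2*x^3 + h*x^5 + h*x^4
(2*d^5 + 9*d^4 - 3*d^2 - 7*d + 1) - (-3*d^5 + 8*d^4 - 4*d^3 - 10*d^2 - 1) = 5*d^5 + d^4 + 4*d^3 + 7*d^2 - 7*d + 2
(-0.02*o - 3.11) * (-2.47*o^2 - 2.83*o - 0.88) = 0.0494*o^3 + 7.7383*o^2 + 8.8189*o + 2.7368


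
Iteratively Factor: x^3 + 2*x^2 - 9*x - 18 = (x - 3)*(x^2 + 5*x + 6) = (x - 3)*(x + 3)*(x + 2)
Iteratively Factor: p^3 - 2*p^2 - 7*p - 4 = (p - 4)*(p^2 + 2*p + 1) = (p - 4)*(p + 1)*(p + 1)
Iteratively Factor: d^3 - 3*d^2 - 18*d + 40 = (d - 2)*(d^2 - d - 20) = (d - 5)*(d - 2)*(d + 4)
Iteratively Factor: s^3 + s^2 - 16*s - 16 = (s + 1)*(s^2 - 16) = (s + 1)*(s + 4)*(s - 4)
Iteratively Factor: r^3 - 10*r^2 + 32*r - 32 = (r - 4)*(r^2 - 6*r + 8) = (r - 4)*(r - 2)*(r - 4)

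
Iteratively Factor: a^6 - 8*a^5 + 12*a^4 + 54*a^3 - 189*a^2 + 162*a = (a - 2)*(a^5 - 6*a^4 + 54*a^2 - 81*a) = (a - 3)*(a - 2)*(a^4 - 3*a^3 - 9*a^2 + 27*a) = (a - 3)^2*(a - 2)*(a^3 - 9*a) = (a - 3)^2*(a - 2)*(a + 3)*(a^2 - 3*a) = (a - 3)^3*(a - 2)*(a + 3)*(a)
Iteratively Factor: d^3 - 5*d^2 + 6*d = (d - 2)*(d^2 - 3*d) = (d - 3)*(d - 2)*(d)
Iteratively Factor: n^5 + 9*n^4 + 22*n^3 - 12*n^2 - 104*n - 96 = (n + 2)*(n^4 + 7*n^3 + 8*n^2 - 28*n - 48) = (n - 2)*(n + 2)*(n^3 + 9*n^2 + 26*n + 24) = (n - 2)*(n + 2)^2*(n^2 + 7*n + 12) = (n - 2)*(n + 2)^2*(n + 3)*(n + 4)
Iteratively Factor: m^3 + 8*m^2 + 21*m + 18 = (m + 2)*(m^2 + 6*m + 9) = (m + 2)*(m + 3)*(m + 3)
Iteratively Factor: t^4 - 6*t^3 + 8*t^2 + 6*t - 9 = (t - 3)*(t^3 - 3*t^2 - t + 3) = (t - 3)^2*(t^2 - 1) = (t - 3)^2*(t + 1)*(t - 1)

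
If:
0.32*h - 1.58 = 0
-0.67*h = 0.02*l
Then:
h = 4.94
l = -165.41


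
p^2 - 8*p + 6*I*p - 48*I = (p - 8)*(p + 6*I)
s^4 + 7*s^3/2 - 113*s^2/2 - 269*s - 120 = (s - 8)*(s + 1/2)*(s + 5)*(s + 6)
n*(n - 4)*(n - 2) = n^3 - 6*n^2 + 8*n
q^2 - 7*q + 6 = (q - 6)*(q - 1)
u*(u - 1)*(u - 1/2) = u^3 - 3*u^2/2 + u/2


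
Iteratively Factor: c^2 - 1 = (c - 1)*(c + 1)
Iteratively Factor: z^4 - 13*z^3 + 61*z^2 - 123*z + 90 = (z - 3)*(z^3 - 10*z^2 + 31*z - 30) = (z - 5)*(z - 3)*(z^2 - 5*z + 6) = (z - 5)*(z - 3)^2*(z - 2)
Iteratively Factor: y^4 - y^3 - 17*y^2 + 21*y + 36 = (y + 4)*(y^3 - 5*y^2 + 3*y + 9) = (y - 3)*(y + 4)*(y^2 - 2*y - 3) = (y - 3)*(y + 1)*(y + 4)*(y - 3)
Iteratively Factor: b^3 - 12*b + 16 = (b + 4)*(b^2 - 4*b + 4) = (b - 2)*(b + 4)*(b - 2)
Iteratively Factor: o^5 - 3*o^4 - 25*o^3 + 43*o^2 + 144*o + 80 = (o - 5)*(o^4 + 2*o^3 - 15*o^2 - 32*o - 16) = (o - 5)*(o + 1)*(o^3 + o^2 - 16*o - 16) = (o - 5)*(o - 4)*(o + 1)*(o^2 + 5*o + 4) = (o - 5)*(o - 4)*(o + 1)^2*(o + 4)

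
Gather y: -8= -8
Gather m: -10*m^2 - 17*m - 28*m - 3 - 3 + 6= -10*m^2 - 45*m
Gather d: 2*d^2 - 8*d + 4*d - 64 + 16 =2*d^2 - 4*d - 48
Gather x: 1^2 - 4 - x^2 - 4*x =-x^2 - 4*x - 3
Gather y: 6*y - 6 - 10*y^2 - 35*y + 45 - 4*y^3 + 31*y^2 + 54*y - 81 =-4*y^3 + 21*y^2 + 25*y - 42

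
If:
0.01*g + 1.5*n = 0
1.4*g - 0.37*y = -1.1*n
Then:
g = 0.265677357587362*y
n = -0.00177118238391575*y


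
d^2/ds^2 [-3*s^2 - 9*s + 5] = -6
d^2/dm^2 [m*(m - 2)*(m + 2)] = 6*m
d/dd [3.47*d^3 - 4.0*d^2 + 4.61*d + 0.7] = 10.41*d^2 - 8.0*d + 4.61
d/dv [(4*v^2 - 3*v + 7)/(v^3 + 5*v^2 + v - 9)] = 2*(-2*v^4 + 3*v^3 - v^2 - 71*v + 10)/(v^6 + 10*v^5 + 27*v^4 - 8*v^3 - 89*v^2 - 18*v + 81)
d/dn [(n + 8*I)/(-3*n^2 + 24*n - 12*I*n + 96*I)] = (n^2 + 16*I*n - 32 - 32*I)/(3*n^4 + n^3*(-48 + 24*I) + n^2*(144 - 384*I) + n*(768 + 1536*I) - 3072)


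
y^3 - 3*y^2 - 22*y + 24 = (y - 6)*(y - 1)*(y + 4)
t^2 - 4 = (t - 2)*(t + 2)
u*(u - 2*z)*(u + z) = u^3 - u^2*z - 2*u*z^2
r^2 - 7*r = r*(r - 7)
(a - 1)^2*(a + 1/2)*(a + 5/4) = a^4 - a^3/4 - 15*a^2/8 + a/2 + 5/8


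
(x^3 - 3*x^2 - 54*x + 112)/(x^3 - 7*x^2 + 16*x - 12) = (x^2 - x - 56)/(x^2 - 5*x + 6)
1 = 1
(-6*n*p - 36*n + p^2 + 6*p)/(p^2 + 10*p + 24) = (-6*n + p)/(p + 4)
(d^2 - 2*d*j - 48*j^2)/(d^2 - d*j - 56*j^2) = (d + 6*j)/(d + 7*j)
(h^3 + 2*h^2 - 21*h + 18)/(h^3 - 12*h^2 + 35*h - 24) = (h + 6)/(h - 8)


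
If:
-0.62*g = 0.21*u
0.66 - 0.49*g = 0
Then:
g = 1.35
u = -3.98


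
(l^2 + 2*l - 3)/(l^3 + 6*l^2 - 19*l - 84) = (l - 1)/(l^2 + 3*l - 28)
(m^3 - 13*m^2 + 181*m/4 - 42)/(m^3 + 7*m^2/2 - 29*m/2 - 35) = (m^2 - 19*m/2 + 12)/(m^2 + 7*m + 10)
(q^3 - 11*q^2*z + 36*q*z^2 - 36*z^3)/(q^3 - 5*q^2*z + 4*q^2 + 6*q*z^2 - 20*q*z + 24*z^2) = (q - 6*z)/(q + 4)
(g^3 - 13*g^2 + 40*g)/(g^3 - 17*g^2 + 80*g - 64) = g*(g - 5)/(g^2 - 9*g + 8)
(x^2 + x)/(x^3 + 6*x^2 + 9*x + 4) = x/(x^2 + 5*x + 4)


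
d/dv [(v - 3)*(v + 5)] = 2*v + 2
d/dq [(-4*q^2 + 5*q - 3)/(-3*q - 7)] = 4*(3*q^2 + 14*q - 11)/(9*q^2 + 42*q + 49)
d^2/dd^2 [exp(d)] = exp(d)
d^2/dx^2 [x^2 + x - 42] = 2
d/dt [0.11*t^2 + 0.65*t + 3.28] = 0.22*t + 0.65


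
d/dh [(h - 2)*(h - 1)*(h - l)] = 3*h^2 - 2*h*l - 6*h + 3*l + 2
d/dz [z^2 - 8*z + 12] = 2*z - 8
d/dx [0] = 0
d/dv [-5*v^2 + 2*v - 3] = 2 - 10*v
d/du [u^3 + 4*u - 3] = 3*u^2 + 4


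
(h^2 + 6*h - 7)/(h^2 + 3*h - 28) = (h - 1)/(h - 4)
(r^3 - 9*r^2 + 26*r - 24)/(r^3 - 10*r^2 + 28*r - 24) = (r^2 - 7*r + 12)/(r^2 - 8*r + 12)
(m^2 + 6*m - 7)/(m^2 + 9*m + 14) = (m - 1)/(m + 2)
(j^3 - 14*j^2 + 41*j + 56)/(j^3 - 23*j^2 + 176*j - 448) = (j + 1)/(j - 8)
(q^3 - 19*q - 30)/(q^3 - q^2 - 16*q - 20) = (q + 3)/(q + 2)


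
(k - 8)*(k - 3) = k^2 - 11*k + 24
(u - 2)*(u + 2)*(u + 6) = u^3 + 6*u^2 - 4*u - 24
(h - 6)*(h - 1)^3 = h^4 - 9*h^3 + 21*h^2 - 19*h + 6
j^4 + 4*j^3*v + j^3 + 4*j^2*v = j^2*(j + 1)*(j + 4*v)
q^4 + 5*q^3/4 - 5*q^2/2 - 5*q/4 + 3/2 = (q - 1)*(q - 3/4)*(q + 1)*(q + 2)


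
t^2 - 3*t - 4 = (t - 4)*(t + 1)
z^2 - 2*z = z*(z - 2)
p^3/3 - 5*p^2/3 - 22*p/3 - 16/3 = (p/3 + 1/3)*(p - 8)*(p + 2)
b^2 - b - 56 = (b - 8)*(b + 7)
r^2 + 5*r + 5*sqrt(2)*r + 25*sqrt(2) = (r + 5)*(r + 5*sqrt(2))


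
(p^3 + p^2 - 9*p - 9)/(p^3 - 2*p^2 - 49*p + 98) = (p^3 + p^2 - 9*p - 9)/(p^3 - 2*p^2 - 49*p + 98)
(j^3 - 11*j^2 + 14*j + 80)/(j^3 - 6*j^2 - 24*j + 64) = (j^2 - 3*j - 10)/(j^2 + 2*j - 8)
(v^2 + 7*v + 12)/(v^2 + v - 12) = (v + 3)/(v - 3)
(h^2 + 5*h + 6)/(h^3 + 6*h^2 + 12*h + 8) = (h + 3)/(h^2 + 4*h + 4)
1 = 1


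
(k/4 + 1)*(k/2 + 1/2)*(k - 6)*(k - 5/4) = k^4/8 - 9*k^3/32 - 99*k^2/32 + 17*k/16 + 15/4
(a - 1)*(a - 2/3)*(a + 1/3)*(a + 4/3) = a^4 - 5*a^2/3 + 10*a/27 + 8/27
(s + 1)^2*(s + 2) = s^3 + 4*s^2 + 5*s + 2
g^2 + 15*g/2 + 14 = (g + 7/2)*(g + 4)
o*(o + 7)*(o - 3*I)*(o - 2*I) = o^4 + 7*o^3 - 5*I*o^3 - 6*o^2 - 35*I*o^2 - 42*o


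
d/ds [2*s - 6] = 2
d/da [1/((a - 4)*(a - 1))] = (5 - 2*a)/(a^4 - 10*a^3 + 33*a^2 - 40*a + 16)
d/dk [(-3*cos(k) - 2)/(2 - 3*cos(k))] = 12*sin(k)/(3*cos(k) - 2)^2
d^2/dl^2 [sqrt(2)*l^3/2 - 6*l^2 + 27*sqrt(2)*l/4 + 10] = 3*sqrt(2)*l - 12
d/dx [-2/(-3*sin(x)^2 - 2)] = -24*sin(2*x)/(3*cos(2*x) - 7)^2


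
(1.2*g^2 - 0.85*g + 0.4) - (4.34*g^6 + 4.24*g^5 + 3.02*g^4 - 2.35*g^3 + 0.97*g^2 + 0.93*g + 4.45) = -4.34*g^6 - 4.24*g^5 - 3.02*g^4 + 2.35*g^3 + 0.23*g^2 - 1.78*g - 4.05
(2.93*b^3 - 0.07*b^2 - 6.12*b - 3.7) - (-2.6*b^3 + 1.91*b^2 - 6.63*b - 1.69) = 5.53*b^3 - 1.98*b^2 + 0.51*b - 2.01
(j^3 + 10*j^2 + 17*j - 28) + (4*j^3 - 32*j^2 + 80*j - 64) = 5*j^3 - 22*j^2 + 97*j - 92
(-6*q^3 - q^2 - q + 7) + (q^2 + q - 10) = -6*q^3 - 3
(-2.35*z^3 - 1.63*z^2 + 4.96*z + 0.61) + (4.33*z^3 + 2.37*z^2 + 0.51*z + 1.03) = 1.98*z^3 + 0.74*z^2 + 5.47*z + 1.64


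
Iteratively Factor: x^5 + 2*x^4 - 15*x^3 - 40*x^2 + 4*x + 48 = (x - 4)*(x^4 + 6*x^3 + 9*x^2 - 4*x - 12) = (x - 4)*(x + 2)*(x^3 + 4*x^2 + x - 6) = (x - 4)*(x + 2)*(x + 3)*(x^2 + x - 2) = (x - 4)*(x - 1)*(x + 2)*(x + 3)*(x + 2)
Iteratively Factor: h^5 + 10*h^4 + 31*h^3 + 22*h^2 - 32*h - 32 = (h + 4)*(h^4 + 6*h^3 + 7*h^2 - 6*h - 8) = (h + 4)^2*(h^3 + 2*h^2 - h - 2) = (h - 1)*(h + 4)^2*(h^2 + 3*h + 2) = (h - 1)*(h + 2)*(h + 4)^2*(h + 1)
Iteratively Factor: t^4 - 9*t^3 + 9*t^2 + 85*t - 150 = (t - 5)*(t^3 - 4*t^2 - 11*t + 30) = (t - 5)*(t + 3)*(t^2 - 7*t + 10) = (t - 5)*(t - 2)*(t + 3)*(t - 5)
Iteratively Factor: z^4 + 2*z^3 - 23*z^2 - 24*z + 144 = (z + 4)*(z^3 - 2*z^2 - 15*z + 36) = (z - 3)*(z + 4)*(z^2 + z - 12) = (z - 3)^2*(z + 4)*(z + 4)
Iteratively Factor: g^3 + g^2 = (g + 1)*(g^2) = g*(g + 1)*(g)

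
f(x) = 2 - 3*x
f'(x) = -3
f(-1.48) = 6.44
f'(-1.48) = -3.00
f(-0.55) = 3.65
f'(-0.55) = -3.00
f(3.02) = -7.06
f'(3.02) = -3.00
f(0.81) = -0.43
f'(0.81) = -3.00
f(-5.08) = 17.24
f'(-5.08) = -3.00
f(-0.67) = 4.01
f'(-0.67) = -3.00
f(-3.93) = 13.79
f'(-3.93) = -3.00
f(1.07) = -1.21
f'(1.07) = -3.00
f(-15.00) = 47.00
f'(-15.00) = -3.00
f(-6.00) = 20.00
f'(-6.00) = -3.00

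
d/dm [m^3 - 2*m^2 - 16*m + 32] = 3*m^2 - 4*m - 16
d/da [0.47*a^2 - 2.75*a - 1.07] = 0.94*a - 2.75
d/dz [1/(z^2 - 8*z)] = 2*(4 - z)/(z^2*(z - 8)^2)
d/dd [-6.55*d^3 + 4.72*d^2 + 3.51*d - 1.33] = -19.65*d^2 + 9.44*d + 3.51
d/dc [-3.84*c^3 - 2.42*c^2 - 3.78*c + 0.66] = -11.52*c^2 - 4.84*c - 3.78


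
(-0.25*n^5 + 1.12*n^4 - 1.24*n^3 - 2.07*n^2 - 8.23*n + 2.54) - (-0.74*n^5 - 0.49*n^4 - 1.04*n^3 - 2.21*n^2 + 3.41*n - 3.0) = 0.49*n^5 + 1.61*n^4 - 0.2*n^3 + 0.14*n^2 - 11.64*n + 5.54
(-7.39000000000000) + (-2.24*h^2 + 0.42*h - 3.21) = -2.24*h^2 + 0.42*h - 10.6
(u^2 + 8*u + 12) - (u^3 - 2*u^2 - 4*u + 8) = -u^3 + 3*u^2 + 12*u + 4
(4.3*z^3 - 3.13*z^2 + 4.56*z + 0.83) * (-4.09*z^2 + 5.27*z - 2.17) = -17.587*z^5 + 35.4627*z^4 - 44.4765*z^3 + 27.4286*z^2 - 5.5211*z - 1.8011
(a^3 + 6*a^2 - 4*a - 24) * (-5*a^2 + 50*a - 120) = -5*a^5 + 20*a^4 + 200*a^3 - 800*a^2 - 720*a + 2880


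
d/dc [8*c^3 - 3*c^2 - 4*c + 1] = 24*c^2 - 6*c - 4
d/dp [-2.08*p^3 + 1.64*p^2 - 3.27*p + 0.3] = -6.24*p^2 + 3.28*p - 3.27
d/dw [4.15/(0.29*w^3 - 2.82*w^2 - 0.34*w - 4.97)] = (-3.6105*w^2 + 23.406*w + 1.411)/(-0.29*w^3 + 2.82*w^2 + 0.34*w + 4.97)^2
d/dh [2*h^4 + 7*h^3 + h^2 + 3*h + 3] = 8*h^3 + 21*h^2 + 2*h + 3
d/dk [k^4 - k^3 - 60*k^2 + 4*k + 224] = 4*k^3 - 3*k^2 - 120*k + 4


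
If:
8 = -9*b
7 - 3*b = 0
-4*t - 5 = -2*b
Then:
No Solution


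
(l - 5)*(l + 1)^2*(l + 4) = l^4 + l^3 - 21*l^2 - 41*l - 20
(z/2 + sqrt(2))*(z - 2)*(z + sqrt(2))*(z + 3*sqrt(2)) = z^4/2 - z^3 + 3*sqrt(2)*z^3 - 6*sqrt(2)*z^2 + 11*z^2 - 22*z + 6*sqrt(2)*z - 12*sqrt(2)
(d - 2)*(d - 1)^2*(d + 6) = d^4 + 2*d^3 - 19*d^2 + 28*d - 12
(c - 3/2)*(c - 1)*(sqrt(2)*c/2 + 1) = sqrt(2)*c^3/2 - 5*sqrt(2)*c^2/4 + c^2 - 5*c/2 + 3*sqrt(2)*c/4 + 3/2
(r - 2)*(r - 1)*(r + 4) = r^3 + r^2 - 10*r + 8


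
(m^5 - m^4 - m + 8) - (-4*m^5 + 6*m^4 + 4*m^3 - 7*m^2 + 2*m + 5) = 5*m^5 - 7*m^4 - 4*m^3 + 7*m^2 - 3*m + 3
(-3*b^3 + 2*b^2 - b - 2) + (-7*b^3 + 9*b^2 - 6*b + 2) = -10*b^3 + 11*b^2 - 7*b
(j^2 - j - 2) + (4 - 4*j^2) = -3*j^2 - j + 2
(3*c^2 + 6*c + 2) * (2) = 6*c^2 + 12*c + 4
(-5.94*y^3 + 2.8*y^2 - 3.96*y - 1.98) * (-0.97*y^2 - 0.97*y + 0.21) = 5.7618*y^5 + 3.0458*y^4 - 0.1222*y^3 + 6.3498*y^2 + 1.089*y - 0.4158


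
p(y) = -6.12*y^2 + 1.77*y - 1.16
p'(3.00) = -34.95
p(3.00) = -50.93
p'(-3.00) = 38.49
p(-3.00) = -61.55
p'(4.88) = -57.96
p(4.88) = -138.27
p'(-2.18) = 28.45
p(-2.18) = -34.10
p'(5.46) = -65.06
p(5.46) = -173.94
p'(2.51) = -28.95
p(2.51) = -35.27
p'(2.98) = -34.71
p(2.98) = -50.23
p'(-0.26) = 4.95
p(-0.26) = -2.03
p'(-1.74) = 23.07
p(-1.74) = -22.77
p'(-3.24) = 41.43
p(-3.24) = -71.14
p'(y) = 1.77 - 12.24*y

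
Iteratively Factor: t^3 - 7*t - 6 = (t - 3)*(t^2 + 3*t + 2) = (t - 3)*(t + 2)*(t + 1)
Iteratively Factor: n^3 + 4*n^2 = (n)*(n^2 + 4*n) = n*(n + 4)*(n)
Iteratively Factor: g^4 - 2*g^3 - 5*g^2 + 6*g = (g + 2)*(g^3 - 4*g^2 + 3*g) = g*(g + 2)*(g^2 - 4*g + 3) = g*(g - 1)*(g + 2)*(g - 3)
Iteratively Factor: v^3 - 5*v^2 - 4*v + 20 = (v - 5)*(v^2 - 4) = (v - 5)*(v - 2)*(v + 2)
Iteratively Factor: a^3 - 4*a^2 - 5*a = (a - 5)*(a^2 + a) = (a - 5)*(a + 1)*(a)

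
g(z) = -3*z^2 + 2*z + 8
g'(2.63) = -13.78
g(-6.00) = -112.00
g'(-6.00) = 38.00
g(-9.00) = -253.00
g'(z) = 2 - 6*z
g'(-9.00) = 56.00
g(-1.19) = 1.37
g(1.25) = 5.81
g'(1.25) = -5.50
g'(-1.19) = 9.14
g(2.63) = -7.49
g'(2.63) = -13.78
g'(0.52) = -1.12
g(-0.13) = 7.69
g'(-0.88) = 7.28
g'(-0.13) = 2.78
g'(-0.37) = 4.22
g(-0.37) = 6.85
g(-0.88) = 3.92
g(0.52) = 8.23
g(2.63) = -7.49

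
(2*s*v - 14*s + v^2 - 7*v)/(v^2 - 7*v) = (2*s + v)/v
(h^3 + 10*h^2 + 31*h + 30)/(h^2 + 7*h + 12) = (h^2 + 7*h + 10)/(h + 4)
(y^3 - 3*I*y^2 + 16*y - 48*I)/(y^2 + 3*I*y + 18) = (y^2 + 16)/(y + 6*I)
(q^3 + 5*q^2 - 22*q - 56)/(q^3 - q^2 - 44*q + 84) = (q^2 - 2*q - 8)/(q^2 - 8*q + 12)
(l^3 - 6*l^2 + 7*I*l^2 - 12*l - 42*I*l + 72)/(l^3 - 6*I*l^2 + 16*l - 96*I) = (l^2 + 3*l*(-2 + I) - 18*I)/(l^2 - 10*I*l - 24)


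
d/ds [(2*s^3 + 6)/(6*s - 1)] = 6*(4*s^3 - s^2 - 6)/(36*s^2 - 12*s + 1)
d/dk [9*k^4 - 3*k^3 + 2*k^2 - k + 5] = 36*k^3 - 9*k^2 + 4*k - 1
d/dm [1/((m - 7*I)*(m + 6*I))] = (-2*m + I)/(m^4 - 2*I*m^3 + 83*m^2 - 84*I*m + 1764)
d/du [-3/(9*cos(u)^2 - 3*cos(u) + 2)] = 9*(1 - 6*cos(u))*sin(u)/(9*cos(u)^2 - 3*cos(u) + 2)^2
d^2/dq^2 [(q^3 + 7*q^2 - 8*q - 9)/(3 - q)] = 2*(-q^3 + 9*q^2 - 27*q - 30)/(q^3 - 9*q^2 + 27*q - 27)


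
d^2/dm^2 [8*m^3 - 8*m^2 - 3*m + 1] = 48*m - 16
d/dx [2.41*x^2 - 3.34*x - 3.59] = 4.82*x - 3.34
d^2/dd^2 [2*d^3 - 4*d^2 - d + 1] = 12*d - 8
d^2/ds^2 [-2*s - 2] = 0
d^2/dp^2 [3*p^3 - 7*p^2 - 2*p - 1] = 18*p - 14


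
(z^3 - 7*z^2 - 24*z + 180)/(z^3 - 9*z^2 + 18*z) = (z^2 - z - 30)/(z*(z - 3))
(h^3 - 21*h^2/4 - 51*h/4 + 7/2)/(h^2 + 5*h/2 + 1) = (4*h^2 - 29*h + 7)/(2*(2*h + 1))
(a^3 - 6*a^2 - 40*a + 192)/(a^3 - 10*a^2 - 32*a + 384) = (a - 4)/(a - 8)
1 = 1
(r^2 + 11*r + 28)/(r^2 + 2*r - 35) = (r + 4)/(r - 5)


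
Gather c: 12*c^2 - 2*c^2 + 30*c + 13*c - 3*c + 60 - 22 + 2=10*c^2 + 40*c + 40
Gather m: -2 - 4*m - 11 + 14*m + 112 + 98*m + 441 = 108*m + 540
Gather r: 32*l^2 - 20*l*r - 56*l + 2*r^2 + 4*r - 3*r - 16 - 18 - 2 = 32*l^2 - 56*l + 2*r^2 + r*(1 - 20*l) - 36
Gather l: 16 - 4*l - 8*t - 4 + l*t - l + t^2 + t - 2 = l*(t - 5) + t^2 - 7*t + 10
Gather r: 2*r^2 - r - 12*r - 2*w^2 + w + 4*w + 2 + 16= 2*r^2 - 13*r - 2*w^2 + 5*w + 18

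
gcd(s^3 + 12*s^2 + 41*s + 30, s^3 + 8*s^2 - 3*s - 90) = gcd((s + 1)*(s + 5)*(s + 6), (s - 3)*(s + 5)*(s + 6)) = s^2 + 11*s + 30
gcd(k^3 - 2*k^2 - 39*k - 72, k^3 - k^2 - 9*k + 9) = k + 3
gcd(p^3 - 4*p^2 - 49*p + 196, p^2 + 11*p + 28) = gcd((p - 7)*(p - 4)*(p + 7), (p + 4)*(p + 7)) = p + 7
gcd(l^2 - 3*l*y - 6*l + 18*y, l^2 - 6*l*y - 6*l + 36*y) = l - 6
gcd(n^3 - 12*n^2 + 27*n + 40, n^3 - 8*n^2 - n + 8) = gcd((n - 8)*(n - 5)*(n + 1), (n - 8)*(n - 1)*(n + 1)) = n^2 - 7*n - 8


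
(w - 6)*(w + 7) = w^2 + w - 42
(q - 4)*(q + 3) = q^2 - q - 12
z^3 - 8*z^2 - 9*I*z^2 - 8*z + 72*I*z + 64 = (z - 8)*(z - 8*I)*(z - I)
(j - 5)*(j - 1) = j^2 - 6*j + 5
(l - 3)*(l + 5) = l^2 + 2*l - 15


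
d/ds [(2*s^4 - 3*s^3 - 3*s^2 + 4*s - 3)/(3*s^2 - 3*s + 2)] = (12*s^5 - 27*s^4 + 34*s^3 - 21*s^2 + 6*s - 1)/(9*s^4 - 18*s^3 + 21*s^2 - 12*s + 4)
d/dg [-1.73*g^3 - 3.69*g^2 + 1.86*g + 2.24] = -5.19*g^2 - 7.38*g + 1.86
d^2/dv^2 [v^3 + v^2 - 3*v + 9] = 6*v + 2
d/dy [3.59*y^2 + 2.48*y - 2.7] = 7.18*y + 2.48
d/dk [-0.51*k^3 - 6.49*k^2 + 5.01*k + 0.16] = -1.53*k^2 - 12.98*k + 5.01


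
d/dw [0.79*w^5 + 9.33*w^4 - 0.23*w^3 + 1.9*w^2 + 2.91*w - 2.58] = 3.95*w^4 + 37.32*w^3 - 0.69*w^2 + 3.8*w + 2.91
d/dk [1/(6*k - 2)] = -3/(2*(3*k - 1)^2)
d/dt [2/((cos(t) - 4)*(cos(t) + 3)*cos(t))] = 2*(3*sin(t) - 12*sin(t)/cos(t)^2 - 2*tan(t))/((cos(t) - 4)^2*(cos(t) + 3)^2)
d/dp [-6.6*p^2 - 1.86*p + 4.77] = -13.2*p - 1.86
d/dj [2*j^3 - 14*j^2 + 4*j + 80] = 6*j^2 - 28*j + 4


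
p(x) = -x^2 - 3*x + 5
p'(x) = -2*x - 3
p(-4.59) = -2.30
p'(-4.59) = 6.18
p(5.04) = -35.52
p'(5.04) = -13.08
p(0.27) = 4.12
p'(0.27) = -3.54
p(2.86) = -11.76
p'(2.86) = -8.72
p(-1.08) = 7.07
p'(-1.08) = -0.84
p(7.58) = -75.20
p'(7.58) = -18.16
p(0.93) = 1.35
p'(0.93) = -4.86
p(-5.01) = -5.07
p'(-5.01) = 7.02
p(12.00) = -175.00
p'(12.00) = -27.00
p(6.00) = -49.00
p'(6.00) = -15.00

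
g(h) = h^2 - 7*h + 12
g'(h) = 2*h - 7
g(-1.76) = 27.42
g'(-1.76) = -10.52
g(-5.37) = 78.43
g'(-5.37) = -17.74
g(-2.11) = 31.22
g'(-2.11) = -11.22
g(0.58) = 8.28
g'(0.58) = -5.84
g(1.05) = 5.75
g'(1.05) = -4.90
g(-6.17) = 93.26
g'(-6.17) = -19.34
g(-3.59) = 50.02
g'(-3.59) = -14.18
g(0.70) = 7.59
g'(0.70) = -5.60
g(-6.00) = 90.00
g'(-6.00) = -19.00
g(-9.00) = 156.00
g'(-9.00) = -25.00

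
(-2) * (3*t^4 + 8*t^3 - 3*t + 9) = -6*t^4 - 16*t^3 + 6*t - 18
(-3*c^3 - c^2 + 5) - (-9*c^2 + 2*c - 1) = -3*c^3 + 8*c^2 - 2*c + 6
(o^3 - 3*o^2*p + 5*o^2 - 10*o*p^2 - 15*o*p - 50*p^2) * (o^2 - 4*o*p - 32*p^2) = o^5 - 7*o^4*p + 5*o^4 - 30*o^3*p^2 - 35*o^3*p + 136*o^2*p^3 - 150*o^2*p^2 + 320*o*p^4 + 680*o*p^3 + 1600*p^4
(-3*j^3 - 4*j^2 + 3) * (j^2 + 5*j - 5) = -3*j^5 - 19*j^4 - 5*j^3 + 23*j^2 + 15*j - 15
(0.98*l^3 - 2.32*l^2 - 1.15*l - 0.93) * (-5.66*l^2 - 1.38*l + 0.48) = -5.5468*l^5 + 11.7788*l^4 + 10.181*l^3 + 5.7372*l^2 + 0.7314*l - 0.4464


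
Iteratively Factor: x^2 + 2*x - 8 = (x + 4)*(x - 2)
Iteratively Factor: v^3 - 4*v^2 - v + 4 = (v - 4)*(v^2 - 1) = (v - 4)*(v - 1)*(v + 1)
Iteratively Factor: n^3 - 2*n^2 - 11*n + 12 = (n + 3)*(n^2 - 5*n + 4) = (n - 1)*(n + 3)*(n - 4)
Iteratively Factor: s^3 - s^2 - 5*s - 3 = (s + 1)*(s^2 - 2*s - 3) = (s + 1)^2*(s - 3)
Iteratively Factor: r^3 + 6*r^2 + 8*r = (r)*(r^2 + 6*r + 8) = r*(r + 4)*(r + 2)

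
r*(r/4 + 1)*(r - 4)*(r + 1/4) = r^4/4 + r^3/16 - 4*r^2 - r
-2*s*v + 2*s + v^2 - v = (-2*s + v)*(v - 1)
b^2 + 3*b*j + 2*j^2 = (b + j)*(b + 2*j)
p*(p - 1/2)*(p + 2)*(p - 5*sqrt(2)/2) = p^4 - 5*sqrt(2)*p^3/2 + 3*p^3/2 - 15*sqrt(2)*p^2/4 - p^2 + 5*sqrt(2)*p/2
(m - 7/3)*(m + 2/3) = m^2 - 5*m/3 - 14/9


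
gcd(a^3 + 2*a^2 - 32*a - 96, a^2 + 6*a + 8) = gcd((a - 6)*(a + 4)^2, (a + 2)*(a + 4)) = a + 4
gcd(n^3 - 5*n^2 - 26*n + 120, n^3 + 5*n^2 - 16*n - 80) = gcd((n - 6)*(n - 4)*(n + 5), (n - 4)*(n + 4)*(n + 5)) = n^2 + n - 20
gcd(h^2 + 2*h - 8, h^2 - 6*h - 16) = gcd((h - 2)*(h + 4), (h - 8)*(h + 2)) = 1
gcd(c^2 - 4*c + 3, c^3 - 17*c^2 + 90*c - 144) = c - 3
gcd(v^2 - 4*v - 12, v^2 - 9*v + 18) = v - 6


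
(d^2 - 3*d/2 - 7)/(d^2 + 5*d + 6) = (d - 7/2)/(d + 3)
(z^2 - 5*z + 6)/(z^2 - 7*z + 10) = (z - 3)/(z - 5)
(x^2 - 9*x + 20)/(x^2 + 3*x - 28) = (x - 5)/(x + 7)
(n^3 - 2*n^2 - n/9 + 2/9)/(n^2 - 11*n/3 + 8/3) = (9*n^3 - 18*n^2 - n + 2)/(3*(3*n^2 - 11*n + 8))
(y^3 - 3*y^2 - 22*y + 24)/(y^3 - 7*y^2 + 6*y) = (y + 4)/y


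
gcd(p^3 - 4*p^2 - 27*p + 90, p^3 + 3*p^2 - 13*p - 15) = p^2 + 2*p - 15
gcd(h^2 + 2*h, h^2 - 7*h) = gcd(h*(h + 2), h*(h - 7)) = h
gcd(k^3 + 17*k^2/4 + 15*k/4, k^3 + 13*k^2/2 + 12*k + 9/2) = k + 3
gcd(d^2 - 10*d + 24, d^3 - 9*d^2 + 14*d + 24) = d^2 - 10*d + 24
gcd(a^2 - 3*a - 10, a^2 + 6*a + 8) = a + 2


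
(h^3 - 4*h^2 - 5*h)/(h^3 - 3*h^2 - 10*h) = (h + 1)/(h + 2)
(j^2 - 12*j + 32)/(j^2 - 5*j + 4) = (j - 8)/(j - 1)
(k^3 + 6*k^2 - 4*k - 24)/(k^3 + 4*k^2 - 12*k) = (k + 2)/k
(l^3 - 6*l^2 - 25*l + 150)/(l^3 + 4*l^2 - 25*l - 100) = (l - 6)/(l + 4)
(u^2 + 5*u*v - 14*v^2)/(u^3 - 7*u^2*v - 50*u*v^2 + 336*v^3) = (u - 2*v)/(u^2 - 14*u*v + 48*v^2)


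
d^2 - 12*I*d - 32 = (d - 8*I)*(d - 4*I)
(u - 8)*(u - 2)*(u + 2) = u^3 - 8*u^2 - 4*u + 32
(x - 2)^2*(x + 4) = x^3 - 12*x + 16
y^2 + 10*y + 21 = (y + 3)*(y + 7)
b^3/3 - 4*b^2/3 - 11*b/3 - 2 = (b/3 + 1/3)*(b - 6)*(b + 1)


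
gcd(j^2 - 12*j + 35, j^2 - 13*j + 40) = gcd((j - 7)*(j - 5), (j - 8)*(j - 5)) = j - 5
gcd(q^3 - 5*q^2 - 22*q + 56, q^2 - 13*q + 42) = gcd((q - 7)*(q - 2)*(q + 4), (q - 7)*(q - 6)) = q - 7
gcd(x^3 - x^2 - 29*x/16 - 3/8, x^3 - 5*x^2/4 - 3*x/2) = x^2 - 5*x/4 - 3/2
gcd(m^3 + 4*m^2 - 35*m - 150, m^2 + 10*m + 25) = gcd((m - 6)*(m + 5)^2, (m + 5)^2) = m^2 + 10*m + 25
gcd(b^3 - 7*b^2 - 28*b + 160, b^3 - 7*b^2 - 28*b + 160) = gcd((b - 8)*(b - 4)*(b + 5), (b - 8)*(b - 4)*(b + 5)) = b^3 - 7*b^2 - 28*b + 160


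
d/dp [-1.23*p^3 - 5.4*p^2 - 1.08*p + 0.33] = -3.69*p^2 - 10.8*p - 1.08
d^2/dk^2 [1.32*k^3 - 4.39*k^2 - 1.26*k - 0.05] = 7.92*k - 8.78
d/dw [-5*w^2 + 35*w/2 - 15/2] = 35/2 - 10*w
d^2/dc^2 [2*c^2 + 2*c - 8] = 4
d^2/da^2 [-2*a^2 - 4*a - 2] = -4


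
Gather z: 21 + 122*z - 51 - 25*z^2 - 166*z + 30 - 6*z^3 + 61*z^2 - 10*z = -6*z^3 + 36*z^2 - 54*z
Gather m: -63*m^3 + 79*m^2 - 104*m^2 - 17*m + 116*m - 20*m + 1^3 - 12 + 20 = -63*m^3 - 25*m^2 + 79*m + 9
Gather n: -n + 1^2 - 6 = -n - 5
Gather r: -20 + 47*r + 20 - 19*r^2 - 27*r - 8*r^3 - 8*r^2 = -8*r^3 - 27*r^2 + 20*r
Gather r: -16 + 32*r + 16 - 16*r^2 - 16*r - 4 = -16*r^2 + 16*r - 4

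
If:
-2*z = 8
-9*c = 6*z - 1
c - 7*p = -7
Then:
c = 25/9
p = 88/63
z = -4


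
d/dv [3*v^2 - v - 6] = 6*v - 1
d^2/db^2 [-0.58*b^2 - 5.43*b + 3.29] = -1.16000000000000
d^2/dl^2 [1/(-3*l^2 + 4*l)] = 2*(3*l*(3*l - 4) - 4*(3*l - 2)^2)/(l^3*(3*l - 4)^3)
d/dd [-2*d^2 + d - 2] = 1 - 4*d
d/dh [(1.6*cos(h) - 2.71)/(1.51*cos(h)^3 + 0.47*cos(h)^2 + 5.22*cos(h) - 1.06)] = (4.832*cos(h)^3 - 11.5243*cos(h)^2 - 2.5474*cos(h) - 12.4502)*sin(h)/(2.2801*cos(h)^6 + 1.4194*cos(h)^5 + 15.9853*cos(h)^4 + 1.7056*cos(h)^3 + 26.252*cos(h)^2 - 11.0664*cos(h) + 1.1236)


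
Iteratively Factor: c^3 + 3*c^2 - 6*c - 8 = (c + 4)*(c^2 - c - 2) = (c + 1)*(c + 4)*(c - 2)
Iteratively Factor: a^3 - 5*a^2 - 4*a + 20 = (a - 5)*(a^2 - 4) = (a - 5)*(a + 2)*(a - 2)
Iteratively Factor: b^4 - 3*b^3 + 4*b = (b - 2)*(b^3 - b^2 - 2*b) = b*(b - 2)*(b^2 - b - 2) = b*(b - 2)*(b + 1)*(b - 2)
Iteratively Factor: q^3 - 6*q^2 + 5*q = (q - 5)*(q^2 - q) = q*(q - 5)*(q - 1)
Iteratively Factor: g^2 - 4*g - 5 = (g - 5)*(g + 1)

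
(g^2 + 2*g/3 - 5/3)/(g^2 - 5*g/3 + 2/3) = (3*g + 5)/(3*g - 2)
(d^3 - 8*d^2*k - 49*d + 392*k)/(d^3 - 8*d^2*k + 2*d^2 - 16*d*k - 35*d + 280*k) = (d - 7)/(d - 5)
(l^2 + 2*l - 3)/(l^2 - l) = (l + 3)/l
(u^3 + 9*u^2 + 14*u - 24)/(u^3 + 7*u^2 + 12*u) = (u^2 + 5*u - 6)/(u*(u + 3))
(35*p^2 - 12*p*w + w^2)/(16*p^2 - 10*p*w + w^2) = (35*p^2 - 12*p*w + w^2)/(16*p^2 - 10*p*w + w^2)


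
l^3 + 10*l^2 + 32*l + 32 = (l + 2)*(l + 4)^2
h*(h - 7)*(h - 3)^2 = h^4 - 13*h^3 + 51*h^2 - 63*h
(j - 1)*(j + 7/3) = j^2 + 4*j/3 - 7/3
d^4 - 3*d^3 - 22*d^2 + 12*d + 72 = (d - 6)*(d - 2)*(d + 2)*(d + 3)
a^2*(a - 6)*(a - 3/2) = a^4 - 15*a^3/2 + 9*a^2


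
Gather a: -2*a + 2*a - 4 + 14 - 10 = 0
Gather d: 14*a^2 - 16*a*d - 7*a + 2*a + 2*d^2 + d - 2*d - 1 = 14*a^2 - 5*a + 2*d^2 + d*(-16*a - 1) - 1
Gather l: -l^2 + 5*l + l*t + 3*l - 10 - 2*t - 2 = -l^2 + l*(t + 8) - 2*t - 12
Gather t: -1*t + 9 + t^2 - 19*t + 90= t^2 - 20*t + 99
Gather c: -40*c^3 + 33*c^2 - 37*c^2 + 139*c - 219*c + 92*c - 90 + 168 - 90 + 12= -40*c^3 - 4*c^2 + 12*c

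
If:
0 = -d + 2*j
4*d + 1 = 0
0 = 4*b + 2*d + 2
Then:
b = -3/8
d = -1/4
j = -1/8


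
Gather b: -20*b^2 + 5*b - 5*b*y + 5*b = -20*b^2 + b*(10 - 5*y)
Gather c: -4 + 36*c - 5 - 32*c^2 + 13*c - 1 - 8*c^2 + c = -40*c^2 + 50*c - 10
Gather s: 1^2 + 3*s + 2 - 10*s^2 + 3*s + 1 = -10*s^2 + 6*s + 4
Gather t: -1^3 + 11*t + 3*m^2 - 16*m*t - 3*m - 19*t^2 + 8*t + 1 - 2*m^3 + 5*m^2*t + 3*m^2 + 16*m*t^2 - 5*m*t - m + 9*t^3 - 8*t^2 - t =-2*m^3 + 6*m^2 - 4*m + 9*t^3 + t^2*(16*m - 27) + t*(5*m^2 - 21*m + 18)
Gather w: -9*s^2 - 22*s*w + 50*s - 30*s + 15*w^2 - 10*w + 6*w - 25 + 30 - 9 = -9*s^2 + 20*s + 15*w^2 + w*(-22*s - 4) - 4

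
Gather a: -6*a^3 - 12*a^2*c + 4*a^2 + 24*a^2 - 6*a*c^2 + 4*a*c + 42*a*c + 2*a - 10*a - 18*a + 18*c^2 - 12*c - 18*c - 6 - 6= -6*a^3 + a^2*(28 - 12*c) + a*(-6*c^2 + 46*c - 26) + 18*c^2 - 30*c - 12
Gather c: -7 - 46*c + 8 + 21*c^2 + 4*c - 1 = 21*c^2 - 42*c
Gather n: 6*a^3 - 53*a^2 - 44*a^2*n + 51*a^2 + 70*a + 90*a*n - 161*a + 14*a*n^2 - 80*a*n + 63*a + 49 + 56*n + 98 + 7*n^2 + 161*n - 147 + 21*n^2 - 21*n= 6*a^3 - 2*a^2 - 28*a + n^2*(14*a + 28) + n*(-44*a^2 + 10*a + 196)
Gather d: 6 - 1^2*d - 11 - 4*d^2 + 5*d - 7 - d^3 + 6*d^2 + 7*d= -d^3 + 2*d^2 + 11*d - 12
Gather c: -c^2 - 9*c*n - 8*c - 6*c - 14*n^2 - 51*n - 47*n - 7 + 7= -c^2 + c*(-9*n - 14) - 14*n^2 - 98*n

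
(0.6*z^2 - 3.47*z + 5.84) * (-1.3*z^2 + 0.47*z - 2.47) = -0.78*z^4 + 4.793*z^3 - 10.7049*z^2 + 11.3157*z - 14.4248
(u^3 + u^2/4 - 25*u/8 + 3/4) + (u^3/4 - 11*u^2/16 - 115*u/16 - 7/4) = 5*u^3/4 - 7*u^2/16 - 165*u/16 - 1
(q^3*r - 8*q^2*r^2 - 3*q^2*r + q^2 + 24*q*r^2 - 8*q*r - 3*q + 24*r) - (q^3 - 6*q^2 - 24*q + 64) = q^3*r - q^3 - 8*q^2*r^2 - 3*q^2*r + 7*q^2 + 24*q*r^2 - 8*q*r + 21*q + 24*r - 64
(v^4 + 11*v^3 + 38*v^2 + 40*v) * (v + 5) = v^5 + 16*v^4 + 93*v^3 + 230*v^2 + 200*v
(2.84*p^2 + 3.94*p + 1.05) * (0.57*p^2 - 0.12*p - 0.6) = 1.6188*p^4 + 1.905*p^3 - 1.5783*p^2 - 2.49*p - 0.63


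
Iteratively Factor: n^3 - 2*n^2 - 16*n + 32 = (n - 2)*(n^2 - 16) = (n - 4)*(n - 2)*(n + 4)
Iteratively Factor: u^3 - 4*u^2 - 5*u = (u)*(u^2 - 4*u - 5) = u*(u - 5)*(u + 1)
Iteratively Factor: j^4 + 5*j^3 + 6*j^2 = (j)*(j^3 + 5*j^2 + 6*j) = j*(j + 2)*(j^2 + 3*j) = j^2*(j + 2)*(j + 3)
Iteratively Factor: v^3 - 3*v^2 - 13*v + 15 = (v - 1)*(v^2 - 2*v - 15) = (v - 1)*(v + 3)*(v - 5)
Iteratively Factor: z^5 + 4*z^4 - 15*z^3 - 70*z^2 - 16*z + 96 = (z - 4)*(z^4 + 8*z^3 + 17*z^2 - 2*z - 24) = (z - 4)*(z - 1)*(z^3 + 9*z^2 + 26*z + 24) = (z - 4)*(z - 1)*(z + 4)*(z^2 + 5*z + 6) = (z - 4)*(z - 1)*(z + 3)*(z + 4)*(z + 2)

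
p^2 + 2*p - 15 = (p - 3)*(p + 5)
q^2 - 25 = (q - 5)*(q + 5)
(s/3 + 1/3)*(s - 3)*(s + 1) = s^3/3 - s^2/3 - 5*s/3 - 1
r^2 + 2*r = r*(r + 2)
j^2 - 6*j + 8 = (j - 4)*(j - 2)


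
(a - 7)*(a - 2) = a^2 - 9*a + 14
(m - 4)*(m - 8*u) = m^2 - 8*m*u - 4*m + 32*u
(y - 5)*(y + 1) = y^2 - 4*y - 5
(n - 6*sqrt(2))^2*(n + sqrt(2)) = n^3 - 11*sqrt(2)*n^2 + 48*n + 72*sqrt(2)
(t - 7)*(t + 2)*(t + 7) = t^3 + 2*t^2 - 49*t - 98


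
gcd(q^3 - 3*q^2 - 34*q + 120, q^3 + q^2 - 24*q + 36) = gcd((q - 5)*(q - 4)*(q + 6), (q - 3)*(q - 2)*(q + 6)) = q + 6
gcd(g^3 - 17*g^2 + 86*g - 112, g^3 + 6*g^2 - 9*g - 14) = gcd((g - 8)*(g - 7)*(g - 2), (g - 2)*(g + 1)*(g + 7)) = g - 2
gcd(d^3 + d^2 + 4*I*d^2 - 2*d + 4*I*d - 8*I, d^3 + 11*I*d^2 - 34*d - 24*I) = d + 4*I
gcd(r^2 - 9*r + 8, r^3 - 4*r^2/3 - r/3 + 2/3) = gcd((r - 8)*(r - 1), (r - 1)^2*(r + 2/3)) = r - 1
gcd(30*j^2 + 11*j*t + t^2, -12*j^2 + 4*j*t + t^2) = 6*j + t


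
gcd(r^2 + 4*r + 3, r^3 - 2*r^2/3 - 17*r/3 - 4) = r + 1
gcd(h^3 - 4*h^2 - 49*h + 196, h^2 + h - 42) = h + 7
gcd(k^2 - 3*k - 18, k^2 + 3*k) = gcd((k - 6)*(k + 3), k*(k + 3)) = k + 3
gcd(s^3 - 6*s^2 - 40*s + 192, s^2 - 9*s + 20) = s - 4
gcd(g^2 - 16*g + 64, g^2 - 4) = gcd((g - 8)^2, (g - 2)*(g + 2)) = 1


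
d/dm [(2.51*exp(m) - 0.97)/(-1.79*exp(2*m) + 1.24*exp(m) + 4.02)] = (4.4929*exp(2*m) - 3.4726*exp(m) + 11.293)*exp(m)/(3.2041*exp(4*m) - 4.4392*exp(3*m) - 12.854*exp(2*m) + 9.9696*exp(m) + 16.1604)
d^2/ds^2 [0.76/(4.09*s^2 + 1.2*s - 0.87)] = (-25.426712*s^2 - 7.46016*s + 0.76*(8.18*s + 1.2)*(16.36*s + 2.4) + 5.408616)/(4.09*s^2 + 1.2*s - 0.87)^3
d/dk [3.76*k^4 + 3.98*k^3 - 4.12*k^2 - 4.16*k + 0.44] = 15.04*k^3 + 11.94*k^2 - 8.24*k - 4.16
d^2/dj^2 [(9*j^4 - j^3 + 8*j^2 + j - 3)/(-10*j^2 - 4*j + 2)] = (-225*j^6 - 270*j^5 + 27*j^4 + 208*j^3 + 45*j^2 + 78*j + 17)/(125*j^6 + 150*j^5 - 15*j^4 - 52*j^3 + 3*j^2 + 6*j - 1)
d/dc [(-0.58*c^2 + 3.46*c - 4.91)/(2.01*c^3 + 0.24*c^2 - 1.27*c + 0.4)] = (1.1658*c^4 - 13.9092*c^3 + 29.5135*c^2 + 1.8928*c - 4.8517)/(4.0401*c^6 + 0.9648*c^5 - 5.0478*c^4 + 0.9984*c^3 + 1.8049*c^2 - 1.016*c + 0.16)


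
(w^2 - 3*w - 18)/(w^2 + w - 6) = (w - 6)/(w - 2)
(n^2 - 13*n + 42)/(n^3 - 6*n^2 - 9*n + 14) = (n - 6)/(n^2 + n - 2)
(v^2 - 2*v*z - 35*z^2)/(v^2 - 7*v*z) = (v + 5*z)/v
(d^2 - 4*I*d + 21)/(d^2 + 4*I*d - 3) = (d - 7*I)/(d + I)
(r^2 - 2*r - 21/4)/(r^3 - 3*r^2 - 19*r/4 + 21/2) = (2*r + 3)/(2*r^2 + r - 6)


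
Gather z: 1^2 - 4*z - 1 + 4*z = 0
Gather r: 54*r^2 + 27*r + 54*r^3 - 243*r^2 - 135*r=54*r^3 - 189*r^2 - 108*r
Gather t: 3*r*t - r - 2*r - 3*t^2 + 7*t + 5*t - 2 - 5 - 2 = -3*r - 3*t^2 + t*(3*r + 12) - 9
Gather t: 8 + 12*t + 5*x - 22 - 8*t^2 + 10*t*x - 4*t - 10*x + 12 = -8*t^2 + t*(10*x + 8) - 5*x - 2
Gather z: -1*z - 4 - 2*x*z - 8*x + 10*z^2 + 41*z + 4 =-8*x + 10*z^2 + z*(40 - 2*x)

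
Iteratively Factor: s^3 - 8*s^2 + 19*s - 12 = (s - 3)*(s^2 - 5*s + 4) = (s - 4)*(s - 3)*(s - 1)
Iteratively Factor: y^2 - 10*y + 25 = (y - 5)*(y - 5)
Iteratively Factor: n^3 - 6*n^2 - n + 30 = (n - 5)*(n^2 - n - 6) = (n - 5)*(n - 3)*(n + 2)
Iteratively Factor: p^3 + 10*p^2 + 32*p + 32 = (p + 4)*(p^2 + 6*p + 8) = (p + 4)^2*(p + 2)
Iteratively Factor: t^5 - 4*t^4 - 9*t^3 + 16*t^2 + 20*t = (t + 1)*(t^4 - 5*t^3 - 4*t^2 + 20*t) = (t - 2)*(t + 1)*(t^3 - 3*t^2 - 10*t) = t*(t - 2)*(t + 1)*(t^2 - 3*t - 10) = t*(t - 5)*(t - 2)*(t + 1)*(t + 2)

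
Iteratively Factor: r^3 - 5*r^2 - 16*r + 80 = (r - 5)*(r^2 - 16) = (r - 5)*(r + 4)*(r - 4)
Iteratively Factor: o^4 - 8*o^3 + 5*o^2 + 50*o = (o)*(o^3 - 8*o^2 + 5*o + 50) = o*(o - 5)*(o^2 - 3*o - 10) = o*(o - 5)^2*(o + 2)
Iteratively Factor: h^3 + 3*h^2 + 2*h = (h + 1)*(h^2 + 2*h) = h*(h + 1)*(h + 2)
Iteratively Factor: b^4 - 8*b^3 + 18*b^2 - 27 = (b - 3)*(b^3 - 5*b^2 + 3*b + 9) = (b - 3)^2*(b^2 - 2*b - 3) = (b - 3)^3*(b + 1)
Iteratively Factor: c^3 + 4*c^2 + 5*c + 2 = (c + 1)*(c^2 + 3*c + 2) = (c + 1)^2*(c + 2)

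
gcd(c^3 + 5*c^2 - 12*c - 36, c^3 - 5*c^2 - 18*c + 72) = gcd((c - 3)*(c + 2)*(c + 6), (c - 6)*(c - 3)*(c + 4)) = c - 3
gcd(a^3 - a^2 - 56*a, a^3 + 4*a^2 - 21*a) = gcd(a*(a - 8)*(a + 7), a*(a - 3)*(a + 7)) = a^2 + 7*a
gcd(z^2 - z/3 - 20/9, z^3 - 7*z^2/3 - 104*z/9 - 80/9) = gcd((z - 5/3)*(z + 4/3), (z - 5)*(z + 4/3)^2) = z + 4/3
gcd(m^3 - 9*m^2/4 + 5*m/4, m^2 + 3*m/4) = m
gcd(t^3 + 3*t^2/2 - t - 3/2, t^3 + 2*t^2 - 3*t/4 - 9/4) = t^2 + t/2 - 3/2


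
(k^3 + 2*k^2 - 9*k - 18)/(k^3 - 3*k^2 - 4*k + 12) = (k + 3)/(k - 2)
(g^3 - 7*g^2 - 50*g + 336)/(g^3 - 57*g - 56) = (g - 6)/(g + 1)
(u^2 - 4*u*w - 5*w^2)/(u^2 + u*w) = (u - 5*w)/u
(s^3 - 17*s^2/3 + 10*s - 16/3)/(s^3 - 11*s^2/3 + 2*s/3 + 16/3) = (s - 1)/(s + 1)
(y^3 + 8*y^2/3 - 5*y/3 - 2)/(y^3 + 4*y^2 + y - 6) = (y + 2/3)/(y + 2)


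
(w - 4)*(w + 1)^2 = w^3 - 2*w^2 - 7*w - 4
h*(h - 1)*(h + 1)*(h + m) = h^4 + h^3*m - h^2 - h*m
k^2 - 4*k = k*(k - 4)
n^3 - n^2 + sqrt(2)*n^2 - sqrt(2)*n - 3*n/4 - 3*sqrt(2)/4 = (n - 3/2)*(n + 1/2)*(n + sqrt(2))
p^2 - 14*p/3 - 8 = (p - 6)*(p + 4/3)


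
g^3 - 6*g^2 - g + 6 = (g - 6)*(g - 1)*(g + 1)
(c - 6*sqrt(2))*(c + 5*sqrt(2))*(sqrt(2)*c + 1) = sqrt(2)*c^3 - c^2 - 61*sqrt(2)*c - 60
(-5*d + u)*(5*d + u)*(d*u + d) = -25*d^3*u - 25*d^3 + d*u^3 + d*u^2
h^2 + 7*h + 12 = (h + 3)*(h + 4)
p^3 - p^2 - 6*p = p*(p - 3)*(p + 2)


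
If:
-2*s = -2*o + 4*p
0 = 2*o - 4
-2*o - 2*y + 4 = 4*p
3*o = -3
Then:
No Solution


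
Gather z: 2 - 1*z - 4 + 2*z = z - 2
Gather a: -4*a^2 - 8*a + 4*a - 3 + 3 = -4*a^2 - 4*a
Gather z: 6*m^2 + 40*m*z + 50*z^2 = 6*m^2 + 40*m*z + 50*z^2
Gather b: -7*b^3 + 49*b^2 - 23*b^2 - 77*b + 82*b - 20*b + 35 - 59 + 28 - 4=-7*b^3 + 26*b^2 - 15*b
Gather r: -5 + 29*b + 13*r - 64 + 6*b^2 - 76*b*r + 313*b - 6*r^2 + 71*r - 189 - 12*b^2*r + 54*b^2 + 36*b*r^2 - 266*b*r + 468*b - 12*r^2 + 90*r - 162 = 60*b^2 + 810*b + r^2*(36*b - 18) + r*(-12*b^2 - 342*b + 174) - 420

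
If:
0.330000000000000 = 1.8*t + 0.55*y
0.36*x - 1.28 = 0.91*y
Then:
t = 0.183333333333333 - 0.305555555555556*y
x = 2.52777777777778*y + 3.55555555555556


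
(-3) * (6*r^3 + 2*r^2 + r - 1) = -18*r^3 - 6*r^2 - 3*r + 3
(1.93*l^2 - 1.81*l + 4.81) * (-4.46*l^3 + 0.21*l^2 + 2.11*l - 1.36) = -8.6078*l^5 + 8.4779*l^4 - 17.7604*l^3 - 5.4338*l^2 + 12.6107*l - 6.5416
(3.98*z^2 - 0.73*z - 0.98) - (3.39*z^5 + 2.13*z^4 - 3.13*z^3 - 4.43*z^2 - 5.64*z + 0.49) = -3.39*z^5 - 2.13*z^4 + 3.13*z^3 + 8.41*z^2 + 4.91*z - 1.47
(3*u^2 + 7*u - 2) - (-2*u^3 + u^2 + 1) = 2*u^3 + 2*u^2 + 7*u - 3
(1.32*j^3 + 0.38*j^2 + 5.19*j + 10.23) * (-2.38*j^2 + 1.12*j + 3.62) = -3.1416*j^5 + 0.574*j^4 - 7.1482*j^3 - 17.159*j^2 + 30.2454*j + 37.0326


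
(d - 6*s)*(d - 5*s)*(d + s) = d^3 - 10*d^2*s + 19*d*s^2 + 30*s^3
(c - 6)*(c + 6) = c^2 - 36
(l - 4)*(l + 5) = l^2 + l - 20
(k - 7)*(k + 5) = k^2 - 2*k - 35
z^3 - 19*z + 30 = (z - 3)*(z - 2)*(z + 5)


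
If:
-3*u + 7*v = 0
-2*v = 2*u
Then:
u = 0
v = 0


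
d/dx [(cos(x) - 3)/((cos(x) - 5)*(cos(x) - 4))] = (cos(x)^2 - 6*cos(x) + 7)*sin(x)/((cos(x) - 5)^2*(cos(x) - 4)^2)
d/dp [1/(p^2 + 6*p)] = 2*(-p - 3)/(p^2*(p + 6)^2)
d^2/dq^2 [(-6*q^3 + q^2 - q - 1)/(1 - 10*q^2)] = 2*(160*q^3 + 270*q^2 + 48*q + 9)/(1000*q^6 - 300*q^4 + 30*q^2 - 1)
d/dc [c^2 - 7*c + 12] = 2*c - 7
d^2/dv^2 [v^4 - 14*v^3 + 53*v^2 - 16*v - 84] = 12*v^2 - 84*v + 106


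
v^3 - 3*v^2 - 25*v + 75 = (v - 5)*(v - 3)*(v + 5)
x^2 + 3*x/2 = x*(x + 3/2)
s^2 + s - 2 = (s - 1)*(s + 2)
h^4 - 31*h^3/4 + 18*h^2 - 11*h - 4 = (h - 4)*(h - 2)^2*(h + 1/4)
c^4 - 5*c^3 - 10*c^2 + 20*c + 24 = (c - 6)*(c - 2)*(c + 1)*(c + 2)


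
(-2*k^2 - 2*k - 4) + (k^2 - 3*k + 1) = -k^2 - 5*k - 3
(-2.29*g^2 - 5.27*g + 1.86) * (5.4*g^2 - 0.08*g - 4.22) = -12.366*g^4 - 28.2748*g^3 + 20.1294*g^2 + 22.0906*g - 7.8492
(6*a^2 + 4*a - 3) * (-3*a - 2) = -18*a^3 - 24*a^2 + a + 6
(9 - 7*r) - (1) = 8 - 7*r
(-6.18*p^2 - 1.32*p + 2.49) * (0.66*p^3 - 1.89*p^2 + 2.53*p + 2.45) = -4.0788*p^5 + 10.809*p^4 - 11.4972*p^3 - 23.1867*p^2 + 3.0657*p + 6.1005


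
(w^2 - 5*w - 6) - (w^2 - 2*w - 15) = 9 - 3*w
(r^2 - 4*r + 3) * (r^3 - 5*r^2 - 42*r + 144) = r^5 - 9*r^4 - 19*r^3 + 297*r^2 - 702*r + 432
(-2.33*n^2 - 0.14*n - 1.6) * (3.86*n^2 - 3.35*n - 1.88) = -8.9938*n^4 + 7.2651*n^3 - 1.3266*n^2 + 5.6232*n + 3.008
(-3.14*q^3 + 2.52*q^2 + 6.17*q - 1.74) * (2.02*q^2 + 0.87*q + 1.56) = -6.3428*q^5 + 2.3586*q^4 + 9.7574*q^3 + 5.7843*q^2 + 8.1114*q - 2.7144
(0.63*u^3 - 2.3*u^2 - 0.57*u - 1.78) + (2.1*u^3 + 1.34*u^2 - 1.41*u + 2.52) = 2.73*u^3 - 0.96*u^2 - 1.98*u + 0.74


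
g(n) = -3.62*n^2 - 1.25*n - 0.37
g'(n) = -7.24*n - 1.25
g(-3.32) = -36.12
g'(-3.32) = 22.79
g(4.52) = -79.98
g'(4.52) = -33.97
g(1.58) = -11.38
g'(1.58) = -12.69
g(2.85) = -33.34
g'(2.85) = -21.88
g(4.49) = -78.96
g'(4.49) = -33.76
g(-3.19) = -33.22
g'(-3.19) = 21.85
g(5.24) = -106.32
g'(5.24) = -39.19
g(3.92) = -60.90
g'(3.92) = -29.63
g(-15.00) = -796.12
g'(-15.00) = 107.35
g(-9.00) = -282.34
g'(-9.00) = 63.91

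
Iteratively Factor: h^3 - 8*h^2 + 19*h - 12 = (h - 1)*(h^2 - 7*h + 12) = (h - 4)*(h - 1)*(h - 3)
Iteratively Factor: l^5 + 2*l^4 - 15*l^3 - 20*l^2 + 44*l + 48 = (l + 1)*(l^4 + l^3 - 16*l^2 - 4*l + 48) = (l + 1)*(l + 2)*(l^3 - l^2 - 14*l + 24) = (l - 2)*(l + 1)*(l + 2)*(l^2 + l - 12) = (l - 2)*(l + 1)*(l + 2)*(l + 4)*(l - 3)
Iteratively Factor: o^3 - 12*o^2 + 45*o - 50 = (o - 5)*(o^2 - 7*o + 10) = (o - 5)^2*(o - 2)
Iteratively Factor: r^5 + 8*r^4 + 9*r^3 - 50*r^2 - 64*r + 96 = (r - 1)*(r^4 + 9*r^3 + 18*r^2 - 32*r - 96) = (r - 1)*(r + 4)*(r^3 + 5*r^2 - 2*r - 24) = (r - 1)*(r + 4)^2*(r^2 + r - 6) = (r - 1)*(r + 3)*(r + 4)^2*(r - 2)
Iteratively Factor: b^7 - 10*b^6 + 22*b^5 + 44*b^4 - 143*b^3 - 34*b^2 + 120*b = (b)*(b^6 - 10*b^5 + 22*b^4 + 44*b^3 - 143*b^2 - 34*b + 120) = b*(b - 4)*(b^5 - 6*b^4 - 2*b^3 + 36*b^2 + b - 30) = b*(b - 4)*(b - 1)*(b^4 - 5*b^3 - 7*b^2 + 29*b + 30) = b*(b - 4)*(b - 1)*(b + 1)*(b^3 - 6*b^2 - b + 30) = b*(b - 4)*(b - 1)*(b + 1)*(b + 2)*(b^2 - 8*b + 15) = b*(b - 5)*(b - 4)*(b - 1)*(b + 1)*(b + 2)*(b - 3)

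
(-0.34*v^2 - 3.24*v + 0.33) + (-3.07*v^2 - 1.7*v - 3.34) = -3.41*v^2 - 4.94*v - 3.01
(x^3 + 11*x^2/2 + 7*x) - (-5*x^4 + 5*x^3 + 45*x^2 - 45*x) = 5*x^4 - 4*x^3 - 79*x^2/2 + 52*x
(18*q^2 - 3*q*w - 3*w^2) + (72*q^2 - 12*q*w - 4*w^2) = 90*q^2 - 15*q*w - 7*w^2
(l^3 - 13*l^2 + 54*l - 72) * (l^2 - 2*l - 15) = l^5 - 15*l^4 + 65*l^3 + 15*l^2 - 666*l + 1080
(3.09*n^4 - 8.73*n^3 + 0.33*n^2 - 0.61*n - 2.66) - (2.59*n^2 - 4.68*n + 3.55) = 3.09*n^4 - 8.73*n^3 - 2.26*n^2 + 4.07*n - 6.21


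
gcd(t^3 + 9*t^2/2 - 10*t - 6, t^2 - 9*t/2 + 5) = t - 2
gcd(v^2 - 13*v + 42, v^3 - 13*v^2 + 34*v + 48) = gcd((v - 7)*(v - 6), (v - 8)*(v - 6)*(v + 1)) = v - 6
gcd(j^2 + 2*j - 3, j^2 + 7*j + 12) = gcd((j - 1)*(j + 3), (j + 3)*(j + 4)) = j + 3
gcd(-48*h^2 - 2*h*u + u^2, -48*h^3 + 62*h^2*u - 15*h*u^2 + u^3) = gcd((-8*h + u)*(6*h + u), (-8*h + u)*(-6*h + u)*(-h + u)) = -8*h + u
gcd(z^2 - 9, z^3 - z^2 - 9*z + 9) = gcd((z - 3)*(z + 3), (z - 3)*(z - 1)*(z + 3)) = z^2 - 9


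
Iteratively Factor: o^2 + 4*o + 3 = (o + 1)*(o + 3)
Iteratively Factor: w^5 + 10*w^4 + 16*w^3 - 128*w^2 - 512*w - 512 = (w + 4)*(w^4 + 6*w^3 - 8*w^2 - 96*w - 128) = (w + 2)*(w + 4)*(w^3 + 4*w^2 - 16*w - 64) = (w + 2)*(w + 4)^2*(w^2 - 16) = (w + 2)*(w + 4)^3*(w - 4)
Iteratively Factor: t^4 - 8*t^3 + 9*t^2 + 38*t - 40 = (t + 2)*(t^3 - 10*t^2 + 29*t - 20) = (t - 1)*(t + 2)*(t^2 - 9*t + 20) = (t - 4)*(t - 1)*(t + 2)*(t - 5)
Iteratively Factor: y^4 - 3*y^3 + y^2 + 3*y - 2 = (y - 1)*(y^3 - 2*y^2 - y + 2) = (y - 1)*(y + 1)*(y^2 - 3*y + 2) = (y - 1)^2*(y + 1)*(y - 2)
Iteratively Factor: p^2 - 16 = (p + 4)*(p - 4)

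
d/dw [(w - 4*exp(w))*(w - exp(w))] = -5*w*exp(w) + 2*w + 8*exp(2*w) - 5*exp(w)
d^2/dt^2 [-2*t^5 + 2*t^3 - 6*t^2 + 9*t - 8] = -40*t^3 + 12*t - 12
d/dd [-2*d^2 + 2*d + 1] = 2 - 4*d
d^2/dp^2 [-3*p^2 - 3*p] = -6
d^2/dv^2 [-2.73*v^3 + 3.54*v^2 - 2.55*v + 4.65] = 7.08 - 16.38*v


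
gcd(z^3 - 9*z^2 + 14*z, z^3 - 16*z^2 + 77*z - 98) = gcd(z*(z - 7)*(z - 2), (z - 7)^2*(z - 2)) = z^2 - 9*z + 14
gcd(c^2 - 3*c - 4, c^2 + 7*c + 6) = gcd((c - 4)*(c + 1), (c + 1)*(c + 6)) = c + 1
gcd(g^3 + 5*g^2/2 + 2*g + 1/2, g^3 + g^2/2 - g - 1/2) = g^2 + 3*g/2 + 1/2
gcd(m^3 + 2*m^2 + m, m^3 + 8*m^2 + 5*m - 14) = 1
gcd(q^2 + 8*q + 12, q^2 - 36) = q + 6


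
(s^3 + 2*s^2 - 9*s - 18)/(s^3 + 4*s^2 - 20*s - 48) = (s^2 - 9)/(s^2 + 2*s - 24)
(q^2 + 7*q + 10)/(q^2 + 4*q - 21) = (q^2 + 7*q + 10)/(q^2 + 4*q - 21)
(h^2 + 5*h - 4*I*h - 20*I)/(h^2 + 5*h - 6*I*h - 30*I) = (h - 4*I)/(h - 6*I)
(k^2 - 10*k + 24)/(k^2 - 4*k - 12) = (k - 4)/(k + 2)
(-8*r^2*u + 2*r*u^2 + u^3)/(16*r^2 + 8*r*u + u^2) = u*(-2*r + u)/(4*r + u)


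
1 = 1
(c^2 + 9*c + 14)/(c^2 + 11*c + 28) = (c + 2)/(c + 4)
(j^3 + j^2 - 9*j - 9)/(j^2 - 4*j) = (j^3 + j^2 - 9*j - 9)/(j*(j - 4))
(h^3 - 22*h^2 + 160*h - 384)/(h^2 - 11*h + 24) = (h^2 - 14*h + 48)/(h - 3)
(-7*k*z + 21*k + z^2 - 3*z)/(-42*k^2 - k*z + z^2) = (z - 3)/(6*k + z)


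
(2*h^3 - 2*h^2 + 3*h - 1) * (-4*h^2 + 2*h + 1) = -8*h^5 + 12*h^4 - 14*h^3 + 8*h^2 + h - 1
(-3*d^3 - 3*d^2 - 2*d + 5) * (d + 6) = -3*d^4 - 21*d^3 - 20*d^2 - 7*d + 30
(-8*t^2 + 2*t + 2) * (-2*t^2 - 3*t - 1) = 16*t^4 + 20*t^3 - 2*t^2 - 8*t - 2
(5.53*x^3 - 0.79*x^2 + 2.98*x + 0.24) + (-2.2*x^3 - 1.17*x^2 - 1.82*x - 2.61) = 3.33*x^3 - 1.96*x^2 + 1.16*x - 2.37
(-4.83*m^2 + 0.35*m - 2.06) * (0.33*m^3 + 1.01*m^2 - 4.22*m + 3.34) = -1.5939*m^5 - 4.7628*m^4 + 20.0563*m^3 - 19.6898*m^2 + 9.8622*m - 6.8804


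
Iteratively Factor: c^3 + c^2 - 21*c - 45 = (c + 3)*(c^2 - 2*c - 15) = (c - 5)*(c + 3)*(c + 3)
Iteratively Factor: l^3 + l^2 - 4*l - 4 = (l + 1)*(l^2 - 4) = (l + 1)*(l + 2)*(l - 2)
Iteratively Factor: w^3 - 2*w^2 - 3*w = (w + 1)*(w^2 - 3*w) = (w - 3)*(w + 1)*(w)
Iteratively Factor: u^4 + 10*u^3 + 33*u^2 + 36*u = (u + 3)*(u^3 + 7*u^2 + 12*u) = u*(u + 3)*(u^2 + 7*u + 12) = u*(u + 3)*(u + 4)*(u + 3)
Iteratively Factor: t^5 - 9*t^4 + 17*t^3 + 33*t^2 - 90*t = (t - 5)*(t^4 - 4*t^3 - 3*t^2 + 18*t) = t*(t - 5)*(t^3 - 4*t^2 - 3*t + 18) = t*(t - 5)*(t - 3)*(t^2 - t - 6) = t*(t - 5)*(t - 3)*(t + 2)*(t - 3)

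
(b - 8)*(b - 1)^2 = b^3 - 10*b^2 + 17*b - 8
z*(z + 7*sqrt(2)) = z^2 + 7*sqrt(2)*z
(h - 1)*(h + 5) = h^2 + 4*h - 5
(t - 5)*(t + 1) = t^2 - 4*t - 5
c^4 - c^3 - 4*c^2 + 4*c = c*(c - 2)*(c - 1)*(c + 2)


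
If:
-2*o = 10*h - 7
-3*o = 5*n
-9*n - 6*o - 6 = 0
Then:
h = 27/10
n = 6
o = -10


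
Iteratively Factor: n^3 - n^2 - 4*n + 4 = (n - 2)*(n^2 + n - 2) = (n - 2)*(n - 1)*(n + 2)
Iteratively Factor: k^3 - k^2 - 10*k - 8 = (k - 4)*(k^2 + 3*k + 2) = (k - 4)*(k + 2)*(k + 1)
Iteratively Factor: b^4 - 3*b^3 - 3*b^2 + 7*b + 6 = (b + 1)*(b^3 - 4*b^2 + b + 6) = (b - 3)*(b + 1)*(b^2 - b - 2) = (b - 3)*(b - 2)*(b + 1)*(b + 1)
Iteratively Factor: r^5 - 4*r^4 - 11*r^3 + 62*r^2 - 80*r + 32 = (r - 1)*(r^4 - 3*r^3 - 14*r^2 + 48*r - 32) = (r - 1)^2*(r^3 - 2*r^2 - 16*r + 32) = (r - 2)*(r - 1)^2*(r^2 - 16) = (r - 4)*(r - 2)*(r - 1)^2*(r + 4)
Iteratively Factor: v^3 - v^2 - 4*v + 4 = (v + 2)*(v^2 - 3*v + 2) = (v - 2)*(v + 2)*(v - 1)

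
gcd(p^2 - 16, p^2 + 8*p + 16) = p + 4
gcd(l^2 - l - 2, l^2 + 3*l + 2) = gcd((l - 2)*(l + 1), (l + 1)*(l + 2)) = l + 1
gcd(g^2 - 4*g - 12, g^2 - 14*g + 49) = 1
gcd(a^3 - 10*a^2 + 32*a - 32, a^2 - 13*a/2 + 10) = a - 4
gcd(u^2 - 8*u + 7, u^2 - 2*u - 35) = u - 7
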